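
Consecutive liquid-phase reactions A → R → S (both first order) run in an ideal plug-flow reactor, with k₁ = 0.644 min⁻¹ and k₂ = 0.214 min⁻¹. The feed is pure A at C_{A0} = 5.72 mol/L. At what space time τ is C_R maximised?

2.56 min

Setting dC_R/dτ = 0 gives τ_opt = ln(k₂/k₁)/(k₂−k₁).
= ln(0.214/0.644)/(0.214−0.644) = ln(0.3323)/-0.4300 = -1.102/-0.4300 = 2.56 min.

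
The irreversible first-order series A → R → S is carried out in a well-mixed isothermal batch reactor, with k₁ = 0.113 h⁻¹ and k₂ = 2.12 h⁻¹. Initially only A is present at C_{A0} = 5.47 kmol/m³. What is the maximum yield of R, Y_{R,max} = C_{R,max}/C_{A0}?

For a first-order series the maximum intermediate yield is C_{R,max}/C_{A0} = (k₁/k₂)^[k₂/(k₂−k₁)].
= (0.113/2.12)^(2.12/(2.12−0.113)) = (0.05330)^(1.056) = 0.04519.

0.0452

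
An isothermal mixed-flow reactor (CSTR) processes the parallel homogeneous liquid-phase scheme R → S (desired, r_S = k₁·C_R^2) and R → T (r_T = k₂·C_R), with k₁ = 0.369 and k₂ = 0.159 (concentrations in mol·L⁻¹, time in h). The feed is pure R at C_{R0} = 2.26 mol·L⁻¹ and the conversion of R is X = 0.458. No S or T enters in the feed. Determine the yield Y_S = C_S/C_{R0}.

Exit C_R = C_{R0}(1−X) = 2.26×0.542 = 1.225 mol·L⁻¹.
Rates in a CSTR are evaluated at the outlet concentration: r_S = 0.369×1.225^2 = 0.5537, r_T = 0.159×1.225 = 0.1948.
Fraction of consumed R going to S: r_S/(r_S+r_T) = 0.7398.
C_S = 0.7398·C_{R0}·X = 0.7398×2.26×0.458 = 0.766 mol·L⁻¹; Y_S = C_S/C_{R0} = 0.339.

0.339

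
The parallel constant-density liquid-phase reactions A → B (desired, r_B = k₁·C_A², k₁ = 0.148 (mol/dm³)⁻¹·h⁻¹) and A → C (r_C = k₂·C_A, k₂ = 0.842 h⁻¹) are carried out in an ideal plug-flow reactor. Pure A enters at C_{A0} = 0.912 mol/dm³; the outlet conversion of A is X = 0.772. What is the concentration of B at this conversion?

0.0624 mol/dm³

C_A = C_{A0}(1−X) = 0.2079 mol/dm³.
Along a PFR/batch, dC_C/dC_A = −r_C/(r_B+r_C) = −k₂/(k₂+k₁·C_A).
Integrating from C_{A0} to C_A: C_C = (0.842/0.148)·ln[(0.842+0.148·0.912)/(0.842+0.148·0.208)] = 5.689·ln(0.9770/0.8728) = 0.6417 mol/dm³.
Then C_B = (C_{A0}−C_A) − C_C = 0.7041 − 0.6417 = 0.06241 mol/dm³.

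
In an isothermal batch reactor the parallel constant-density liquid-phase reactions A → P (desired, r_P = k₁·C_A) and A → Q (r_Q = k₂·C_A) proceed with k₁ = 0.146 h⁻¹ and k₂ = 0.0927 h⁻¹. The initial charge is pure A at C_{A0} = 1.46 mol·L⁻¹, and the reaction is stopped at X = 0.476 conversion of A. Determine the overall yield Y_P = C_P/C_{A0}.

0.291

C_A = C_{A0}(1−X) = 0.7650 mol·L⁻¹.
Both paths are first order in A, so the instantaneous fraction to P is constant: dC_P/d(−C_A) = k₁/(k₁+k₂) = 0.6116.
C_P = 0.6116·(C_{A0}−C_A) = 0.6116×0.6950 = 0.425 mol·L⁻¹.
Y_P = C_P/C_{A0} = 0.4251/1.46 = 0.291.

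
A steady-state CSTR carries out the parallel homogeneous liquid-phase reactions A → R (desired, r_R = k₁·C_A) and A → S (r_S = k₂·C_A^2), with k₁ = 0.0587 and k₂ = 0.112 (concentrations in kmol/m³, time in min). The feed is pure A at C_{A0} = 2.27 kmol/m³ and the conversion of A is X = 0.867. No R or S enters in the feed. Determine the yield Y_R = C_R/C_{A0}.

Exit C_A = C_{A0}(1−X) = 2.27×0.133 = 0.3019 kmol/m³.
A CSTR operates uniformly at the exit composition, giving r_R = 0.01772 and r_S = 0.01021 (each k·C_A^n at C_A = 0.3019).
Fraction of consumed A going to R: r_R/(r_R+r_S) = 0.6345.
C_R = 0.6345·C_{A0}·X = 0.6345×2.27×0.867 = 1.25 kmol/m³; Y_R = C_R/C_{A0} = 0.550.

0.550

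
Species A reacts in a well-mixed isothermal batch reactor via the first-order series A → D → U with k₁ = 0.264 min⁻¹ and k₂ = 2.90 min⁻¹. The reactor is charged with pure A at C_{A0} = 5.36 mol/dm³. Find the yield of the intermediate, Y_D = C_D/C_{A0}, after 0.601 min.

0.0679

Solving the coupled first-order balances gives C_D(t) = [k₁/(k₂−k₁)]·C_{A0}·(e^(−k₁t) − e^(−k₂t)).
e^(−k₁t) = e^(−0.264×0.601) = e^(−0.1587) = 0.8533; e^(−k₂t) = e^(−1.743) = 0.1750.
C_D = 0.264×5.36/(2.90−0.264) × (0.8533−0.1750) = 0.5368×0.6783 = 0.3641 mol/dm³.
Y_D = C_D/C_{A0} = 0.3641/5.36 = 0.0679.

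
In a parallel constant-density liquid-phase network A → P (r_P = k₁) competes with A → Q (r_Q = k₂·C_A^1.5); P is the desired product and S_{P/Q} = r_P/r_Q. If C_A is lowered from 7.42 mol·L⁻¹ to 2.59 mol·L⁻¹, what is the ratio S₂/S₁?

S_{P/Q} = (k₁/k₂)·C_A^-1.5, so S₂/S₁ = (C_{A,2}/C_{A,1})^-1.5.
= (2.59/7.42)^(-1.5) = (0.3491)^(-1.5) = 4.85.

4.85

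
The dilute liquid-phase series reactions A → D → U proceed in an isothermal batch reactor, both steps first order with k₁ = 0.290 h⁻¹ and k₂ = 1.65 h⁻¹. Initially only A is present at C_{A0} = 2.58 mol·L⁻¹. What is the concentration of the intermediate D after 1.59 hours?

For first-order series with pure A initially, C_D(t) = k₁C_{A0}/(k₂−k₁)·(e^(−k₁t) − e^(−k₂t)).
e^(−k₁t) = e^(−0.290×1.59) = e^(−0.4611) = 0.6306; e^(−k₂t) = e^(−2.623) = 0.07255.
C_D = 0.290×2.58/(1.65−0.290) × (0.6306−0.07255) = 0.5501×0.5580 = 0.3070 mol·L⁻¹.

0.307 mol·L⁻¹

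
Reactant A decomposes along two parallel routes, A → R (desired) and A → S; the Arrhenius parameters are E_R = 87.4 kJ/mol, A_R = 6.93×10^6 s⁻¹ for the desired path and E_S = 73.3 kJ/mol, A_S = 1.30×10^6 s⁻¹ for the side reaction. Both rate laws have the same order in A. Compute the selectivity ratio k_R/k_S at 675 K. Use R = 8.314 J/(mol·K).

Since both paths have the same order in A, the concentration cancels and S_{R/S} = k_R/k_S = (A_R/A_S)·exp[(E_S−E_R)/(RT)].
(E_S−E_R)/(RT) = (73.3−87.4)×10³/(8.314×675) = -14100/5612 = -2.512.
k_R/k_S = (6.93×10^6/1.30×10^6)·exp(-2.512) = 5.331 × 0.08107 = 0.432.

0.432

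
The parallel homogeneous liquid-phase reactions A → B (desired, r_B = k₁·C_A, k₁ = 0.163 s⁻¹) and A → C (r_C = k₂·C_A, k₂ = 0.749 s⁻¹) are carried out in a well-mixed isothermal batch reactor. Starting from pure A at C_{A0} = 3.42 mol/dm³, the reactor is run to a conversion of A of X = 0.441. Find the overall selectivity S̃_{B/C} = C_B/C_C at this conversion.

C_A = C_{A0}(1−X) = 1.912 mol/dm³.
Both paths are first order in A, so the instantaneous fraction to B is constant: dC_B/d(−C_A) = k₁/(k₁+k₂) = 0.1787.
C_B = 0.1787·(C_{A0}−C_A) = 0.1787×1.508 = 0.270 mol/dm³.
C_C = (C_{A0}−C_A)−C_B = 1.239 mol/dm³; S̃_{B/C} = 0.2696/1.239 = 0.218.

0.218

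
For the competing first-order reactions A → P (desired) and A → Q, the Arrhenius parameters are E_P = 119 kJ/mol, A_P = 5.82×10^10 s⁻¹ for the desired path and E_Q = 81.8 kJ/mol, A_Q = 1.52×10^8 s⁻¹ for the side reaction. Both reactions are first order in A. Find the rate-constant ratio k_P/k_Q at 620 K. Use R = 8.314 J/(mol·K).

k_P/k_Q = (A_P/A_Q)·exp[−(E_P−E_Q)/(RT)] = (A_P/A_Q)·exp[(E_Q−E_P)/(RT)].
(E_Q−E_P)/(RT) = (81.8−119)×10³/(8.314×620) = -37200/5155 = -7.217.
k_P/k_Q = (5.82×10^10/1.52×10^8)·exp(-7.217) = 382.9 × 7.342×10^-4 = 0.281.
Since E_P > E_Q, raising the temperature improves selectivity toward P.

0.281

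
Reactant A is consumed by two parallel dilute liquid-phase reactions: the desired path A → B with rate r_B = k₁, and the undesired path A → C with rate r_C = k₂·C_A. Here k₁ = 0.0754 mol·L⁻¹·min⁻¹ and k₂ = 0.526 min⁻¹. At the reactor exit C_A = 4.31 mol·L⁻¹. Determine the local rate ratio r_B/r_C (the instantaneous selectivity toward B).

S_{B/C} = r_B/r_C = (k₁)/(k₂·C_A) = (k₁/k₂)·C_A⁻¹.
= (0.0754) / (0.526×4.310) = 0.07540/2.267 = 0.0333.
The undesired path is higher order in A, so low C_A (CSTR or dilute feed) favours B.

0.0333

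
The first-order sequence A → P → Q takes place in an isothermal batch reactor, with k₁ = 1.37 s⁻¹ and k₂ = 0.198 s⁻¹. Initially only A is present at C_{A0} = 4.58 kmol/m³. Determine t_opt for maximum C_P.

1.65 s

For first-order series the maximum of C_P occurs at t_opt = ln(k₂/k₁)/(k₂−k₁).
= ln(0.198/1.37)/(0.198−1.37) = ln(0.1445)/-1.172 = -1.934/-1.172 = 1.65 s.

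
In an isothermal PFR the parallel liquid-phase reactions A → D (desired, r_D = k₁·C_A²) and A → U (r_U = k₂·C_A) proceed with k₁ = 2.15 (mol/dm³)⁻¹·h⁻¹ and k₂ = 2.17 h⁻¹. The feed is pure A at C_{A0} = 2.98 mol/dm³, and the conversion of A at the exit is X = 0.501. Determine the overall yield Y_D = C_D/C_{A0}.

0.342

C_A = C_{A0}(1−X) = 1.487 mol/dm³.
Along a PFR/batch, dC_U/dC_A = −r_U/(r_D+r_U) = −k₂/(k₂+k₁·C_A).
Integrating from C_{A0} to C_A: C_U = (2.17/2.15)·ln[(2.17+2.15·2.98)/(2.17+2.15·1.49)] = 1.009·ln(8.577/5.367) = 0.4732 mol/dm³.
Then C_D = (C_{A0}−C_A) − C_U = 1.493 − 0.4732 = 1.020 mol/dm³.
Y_D = C_D/C_{A0} = 1.020/2.98 = 0.342.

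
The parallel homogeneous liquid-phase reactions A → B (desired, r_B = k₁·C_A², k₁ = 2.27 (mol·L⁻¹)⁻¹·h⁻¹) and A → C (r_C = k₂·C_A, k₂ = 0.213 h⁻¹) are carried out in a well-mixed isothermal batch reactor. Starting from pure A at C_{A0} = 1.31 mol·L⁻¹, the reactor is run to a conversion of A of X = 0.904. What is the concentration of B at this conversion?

1.01 mol·L⁻¹

C_A = C_{A0}(1−X) = 0.1258 mol·L⁻¹.
Along a PFR/batch, dC_C/dC_A = −r_C/(r_B+r_C) = −k₂/(k₂+k₁·C_A).
Integrating from C_{A0} to C_A: C_C = (0.213/2.27)·ln[(0.213+2.27·1.31)/(0.213+2.27·0.126)] = 0.09383·ln(3.187/0.4985) = 0.1741 mol·L⁻¹.
Then C_B = (C_{A0}−C_A) − C_C = 1.184 − 0.1741 = 1.010 mol·L⁻¹.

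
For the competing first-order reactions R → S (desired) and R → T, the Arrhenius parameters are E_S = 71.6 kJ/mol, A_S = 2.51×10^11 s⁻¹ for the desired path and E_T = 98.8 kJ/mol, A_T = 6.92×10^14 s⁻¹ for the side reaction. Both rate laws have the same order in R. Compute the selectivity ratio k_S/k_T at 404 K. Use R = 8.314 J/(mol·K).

1.19

k_S/k_T = (A_S/A_T)·exp[−(E_S−E_T)/(RT)] = (A_S/A_T)·exp[(E_T−E_S)/(RT)].
(E_T−E_S)/(RT) = (98.8−71.6)×10³/(8.314×404) = 27200/3359 = 8.098.
k_S/k_T = (2.51×10^11/6.92×10^14)·exp(8.098) = 3.627×10^-4 × 3288 = 1.19.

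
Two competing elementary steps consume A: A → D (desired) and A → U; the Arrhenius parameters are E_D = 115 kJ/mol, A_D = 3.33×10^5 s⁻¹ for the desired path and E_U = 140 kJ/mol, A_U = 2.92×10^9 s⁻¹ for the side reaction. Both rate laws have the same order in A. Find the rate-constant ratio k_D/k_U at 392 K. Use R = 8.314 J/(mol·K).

0.245

With equal orders, S_{D/U} = k_D/k_U = (A_D/A_U)·exp[(E_U−E_D)/(RT)].
(E_U−E_D)/(RT) = (140−115)×10³/(8.314×392) = 25000/3259 = 7.671.
k_D/k_U = (3.33×10^5/2.92×10^9)·exp(7.671) = 1.140×10^-4 × 2145 = 0.245.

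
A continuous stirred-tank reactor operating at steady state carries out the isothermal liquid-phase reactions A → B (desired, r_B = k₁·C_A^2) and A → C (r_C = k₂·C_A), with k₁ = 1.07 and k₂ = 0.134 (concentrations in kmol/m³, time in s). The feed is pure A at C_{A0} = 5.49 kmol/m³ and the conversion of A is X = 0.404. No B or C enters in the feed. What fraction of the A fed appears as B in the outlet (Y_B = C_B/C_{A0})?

0.389

Exit C_A = C_{A0}(1−X) = 5.49×0.596 = 3.272 kmol/m³.
Rates in a CSTR are evaluated at the outlet concentration: r_B = 1.07×3.272^2 = 11.46, r_C = 0.134×3.272 = 0.4385.
Fraction of consumed A going to B: r_B/(r_B+r_C) = 0.9631.
C_B = 0.9631·C_{A0}·X = 0.9631×5.49×0.404 = 2.14 kmol/m³; Y_B = C_B/C_{A0} = 0.389.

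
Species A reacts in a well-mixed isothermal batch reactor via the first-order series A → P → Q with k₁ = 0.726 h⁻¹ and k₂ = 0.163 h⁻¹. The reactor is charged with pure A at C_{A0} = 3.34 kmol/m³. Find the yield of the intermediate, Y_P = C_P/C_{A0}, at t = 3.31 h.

For first-order series with pure A initially, C_P(t) = k₁C_{A0}/(k₂−k₁)·(e^(−k₁t) − e^(−k₂t)).
e^(−k₁t) = e^(−0.726×3.31) = e^(−2.403) = 0.09044; e^(−k₂t) = e^(−0.5395) = 0.5830.
C_P = 0.726×3.34/(0.163−0.726) × (0.09044−0.5830) = (-4.307)×(-0.4926) = 2.122 kmol/m³.
Y_P = C_P/C_{A0} = 2.122/3.34 = 0.635.

0.635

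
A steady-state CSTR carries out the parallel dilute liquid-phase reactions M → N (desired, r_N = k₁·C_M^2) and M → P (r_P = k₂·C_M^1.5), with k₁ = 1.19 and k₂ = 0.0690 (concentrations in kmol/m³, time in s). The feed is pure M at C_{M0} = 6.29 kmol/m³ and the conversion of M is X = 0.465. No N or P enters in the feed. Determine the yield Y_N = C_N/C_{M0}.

0.451

Exit C_M = C_{M0}(1−X) = 6.29×0.535 = 3.365 kmol/m³.
Rates in a CSTR are evaluated at the outlet concentration: r_N = 1.19×3.365^2 = 13.48, r_P = 0.0690×3.365^1.5 = 0.4259.
Fraction of consumed M going to N: r_N/(r_N+r_P) = 0.9694.
C_N = 0.9694·C_{M0}·X = 0.9694×6.29×0.465 = 2.84 kmol/m³; Y_N = C_N/C_{M0} = 0.451.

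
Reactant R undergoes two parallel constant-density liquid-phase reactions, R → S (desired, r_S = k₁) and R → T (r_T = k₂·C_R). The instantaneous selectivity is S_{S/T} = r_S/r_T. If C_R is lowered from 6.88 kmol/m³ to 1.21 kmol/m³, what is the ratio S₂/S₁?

5.69

S_{S/T} = (k₁/k₂)·C_R⁻¹, so S₂/S₁ = (C_{R,2}/C_{R,1})⁻¹.
= 6.88/1.21 = 5.69.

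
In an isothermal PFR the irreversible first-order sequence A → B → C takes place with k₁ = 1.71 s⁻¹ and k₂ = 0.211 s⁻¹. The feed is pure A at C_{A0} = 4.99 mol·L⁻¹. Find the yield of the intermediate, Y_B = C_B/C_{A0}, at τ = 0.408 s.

Solving the coupled first-order balances gives C_B(τ) = [k₁/(k₂−k₁)]·C_{A0}·(e^(−k₁τ) − e^(−k₂τ)).
e^(−k₁τ) = e^(−1.71×0.408) = e^(−0.6977) = 0.4977; e^(−k₂τ) = e^(−0.08609) = 0.9175.
C_B = 1.71×4.99/(0.211−1.71) × (0.4977−0.9175) = (-5.692)×(-0.4198) = 2.390 mol·L⁻¹.
Y_B = C_B/C_{A0} = 2.390/4.99 = 0.479.

0.479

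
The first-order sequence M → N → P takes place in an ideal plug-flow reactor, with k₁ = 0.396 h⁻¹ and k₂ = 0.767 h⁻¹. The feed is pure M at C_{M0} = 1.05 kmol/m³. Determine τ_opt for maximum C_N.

Setting dC_N/dτ = 0 gives τ_opt = ln(k₂/k₁)/(k₂−k₁).
= ln(0.767/0.396)/(0.767−0.396) = ln(1.937)/0.3710 = 0.6611/0.3710 = 1.78 h.

1.78 h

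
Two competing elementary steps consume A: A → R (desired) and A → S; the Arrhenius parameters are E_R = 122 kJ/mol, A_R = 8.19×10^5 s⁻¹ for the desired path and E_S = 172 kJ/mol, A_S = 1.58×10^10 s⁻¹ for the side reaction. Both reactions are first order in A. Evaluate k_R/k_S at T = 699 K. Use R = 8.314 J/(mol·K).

0.283

k_R/k_S = (A_R/A_S)·exp[−(E_R−E_S)/(RT)] = (A_R/A_S)·exp[(E_S−E_R)/(RT)].
(E_S−E_R)/(RT) = (172−122)×10³/(8.314×699) = 50000/5811 = 8.604.
k_R/k_S = (8.19×10^5/1.58×10^10)·exp(8.604) = 5.184×10^-5 × 5452 = 0.283.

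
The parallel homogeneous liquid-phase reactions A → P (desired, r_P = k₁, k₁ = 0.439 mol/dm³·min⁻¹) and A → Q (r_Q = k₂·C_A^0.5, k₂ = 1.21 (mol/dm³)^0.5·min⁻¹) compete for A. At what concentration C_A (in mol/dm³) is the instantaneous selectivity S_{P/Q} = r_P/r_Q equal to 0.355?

S_{P/Q} = (k₁/k₂)·C_A^-0.5 ⇒ C_A = (S·k₂/k₁)^(-2).
= (0.355×1.21/0.439)^(-2) = (0.9785)^(-2) = 1.04 mol/dm³.

1.04 mol/dm³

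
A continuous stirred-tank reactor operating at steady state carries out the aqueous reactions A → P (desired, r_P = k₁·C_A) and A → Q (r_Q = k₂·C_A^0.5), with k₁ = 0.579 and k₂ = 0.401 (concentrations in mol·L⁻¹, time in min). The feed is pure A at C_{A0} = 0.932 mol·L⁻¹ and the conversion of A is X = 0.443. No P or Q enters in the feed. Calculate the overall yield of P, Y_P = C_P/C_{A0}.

Exit C_A = C_{A0}(1−X) = 0.932×0.557 = 0.5191 mol·L⁻¹.
A CSTR operates uniformly at the exit composition, giving r_P = 0.3006 and r_Q = 0.2889 (each k·C_A^n at C_A = 0.5191).
Fraction of consumed A going to P: r_P/(r_P+r_Q) = 0.5099.
C_P = 0.5099·C_{A0}·X = 0.5099×0.932×0.443 = 0.211 mol·L⁻¹; Y_P = C_P/C_{A0} = 0.226.

0.226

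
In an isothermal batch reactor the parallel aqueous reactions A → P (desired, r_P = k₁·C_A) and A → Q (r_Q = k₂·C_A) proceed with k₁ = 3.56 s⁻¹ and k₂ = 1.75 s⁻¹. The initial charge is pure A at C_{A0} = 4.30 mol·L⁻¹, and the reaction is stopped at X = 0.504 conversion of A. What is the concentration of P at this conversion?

1.45 mol·L⁻¹

C_A = C_{A0}(1−X) = 2.133 mol·L⁻¹.
Both paths are first order in A, so the instantaneous fraction to P is constant: dC_P/d(−C_A) = k₁/(k₁+k₂) = 0.6704.
C_P = 0.6704·(C_{A0}−C_A) = 0.6704×2.167 = 1.45 mol·L⁻¹.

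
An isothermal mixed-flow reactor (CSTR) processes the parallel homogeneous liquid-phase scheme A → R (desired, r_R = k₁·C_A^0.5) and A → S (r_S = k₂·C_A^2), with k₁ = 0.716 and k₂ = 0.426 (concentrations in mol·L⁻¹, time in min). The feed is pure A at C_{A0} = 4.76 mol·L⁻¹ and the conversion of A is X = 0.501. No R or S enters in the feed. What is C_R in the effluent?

0.750 mol·L⁻¹

Exit C_A = C_{A0}(1−X) = 4.76×0.499 = 2.375 mol·L⁻¹.
In a CSTR the entire volume is at exit conditions, so r_R = 0.716×2.375^0.5 = 1.103 and r_S = 0.426×2.375^2 = 2.403.
Fraction of consumed A going to R: r_R/(r_R+r_S) = 0.3147.
C_R = 0.3147·C_{A0}·X = 0.3147×4.76×0.501 = 0.750 mol·L⁻¹.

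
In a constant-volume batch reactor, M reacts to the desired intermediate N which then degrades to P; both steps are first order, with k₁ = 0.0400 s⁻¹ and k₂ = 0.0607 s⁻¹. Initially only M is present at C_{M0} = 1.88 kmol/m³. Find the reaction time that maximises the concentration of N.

For first-order series the maximum of C_N occurs at t_opt = ln(k₂/k₁)/(k₂−k₁).
= ln(0.0607/0.0400)/(0.0607−0.0400) = ln(1.517)/0.02070 = 0.4171/0.02070 = 20.1 s.

20.1 s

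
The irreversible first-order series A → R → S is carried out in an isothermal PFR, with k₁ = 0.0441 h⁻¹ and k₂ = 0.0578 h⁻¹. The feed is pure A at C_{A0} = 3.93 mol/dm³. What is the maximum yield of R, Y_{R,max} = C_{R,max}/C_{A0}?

At the optimum, C_{R,max}/C_{A0} = (k₁/k₂)^[k₂/(k₂−k₁)].
= (0.0441/0.0578)^(0.0578/(0.0578−0.0441)) = (0.7630)^(4.219) = 0.3194.

0.319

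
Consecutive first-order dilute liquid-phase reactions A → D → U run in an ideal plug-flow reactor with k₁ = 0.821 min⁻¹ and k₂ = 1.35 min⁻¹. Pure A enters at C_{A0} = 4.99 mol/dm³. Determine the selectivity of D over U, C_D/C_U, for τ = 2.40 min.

0.221

For first-order series with pure A initially, C_D(τ) = k₁C_{A0}/(k₂−k₁)·(e^(−k₁τ) − e^(−k₂τ)).
e^(−k₁τ) = e^(−0.821×2.40) = e^(−1.970) = 0.1394; e^(−k₂τ) = e^(−3.240) = 0.03916.
C_D = 0.821×4.99/(1.35−0.821) × (0.1394−0.03916) = 7.744×0.1002 = 0.7763 mol/dm³.
C_A = C_{A0}e^(−k₁τ) = 0.6956 mol/dm³, so C_U = C_{A0}−C_A−C_D = 3.518 mol/dm³; C_D/C_U = 0.221.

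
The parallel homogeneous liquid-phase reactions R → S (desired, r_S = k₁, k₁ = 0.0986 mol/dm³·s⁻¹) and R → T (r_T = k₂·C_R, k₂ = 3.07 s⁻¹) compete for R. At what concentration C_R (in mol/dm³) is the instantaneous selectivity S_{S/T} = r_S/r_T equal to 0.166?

S_{S/T} = (k₁/k₂)·C_R⁻¹ ⇒ C_R = (S·k₂/k₁)^(-1).
= (0.166×3.07/0.0986)^(-1) = (5.169)^(-1) = 0.193 mol/dm³.

0.193 mol/dm³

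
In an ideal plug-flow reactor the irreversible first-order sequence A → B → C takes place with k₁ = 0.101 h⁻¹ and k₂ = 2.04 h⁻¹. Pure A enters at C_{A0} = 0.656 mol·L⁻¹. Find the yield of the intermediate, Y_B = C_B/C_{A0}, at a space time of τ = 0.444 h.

The intermediate concentration in a first-order A→B→C sequence is C_B = k₁C_{A0}(e^(−k₁τ) − e^(−k₂τ))/(k₂−k₁).
e^(−k₁τ) = e^(−0.101×0.444) = e^(−0.04484) = 0.9561; e^(−k₂τ) = e^(−0.9058) = 0.4042.
C_B = 0.101×0.656/(2.04−0.101) × (0.9561−0.4042) = 0.03417×0.5519 = 0.01886 mol·L⁻¹.
Y_B = C_B/C_{A0} = 0.01886/0.656 = 0.0287.

0.0287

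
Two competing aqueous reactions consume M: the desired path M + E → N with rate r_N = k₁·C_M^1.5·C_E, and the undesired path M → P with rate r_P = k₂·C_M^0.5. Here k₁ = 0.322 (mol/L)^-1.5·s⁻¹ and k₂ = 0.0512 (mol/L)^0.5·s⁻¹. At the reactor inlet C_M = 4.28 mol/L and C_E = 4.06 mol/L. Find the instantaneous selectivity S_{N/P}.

109

S_{N/P} = r_N/r_P = (k₁·C_M^1.5·C_E)/(k₂·C_M^0.5) = (k₁/k₂)·C_M·C_E.
= (0.322×4.280^1.5×4.060) / (0.0512×4.280^0.5) = 11.58/0.1059 = 109.
Since the desired path is higher order in M, keeping C_M high (PFR or concentrated feed) favours N.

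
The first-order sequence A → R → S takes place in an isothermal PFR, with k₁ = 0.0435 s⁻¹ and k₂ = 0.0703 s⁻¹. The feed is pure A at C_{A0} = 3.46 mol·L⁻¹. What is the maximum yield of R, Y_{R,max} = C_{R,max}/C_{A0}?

0.284

For a first-order series the maximum intermediate yield is C_{R,max}/C_{A0} = (k₁/k₂)^[k₂/(k₂−k₁)].
= (0.0435/0.0703)^(0.0703/(0.0703−0.0435)) = (0.6188)^(2.623) = 0.2839.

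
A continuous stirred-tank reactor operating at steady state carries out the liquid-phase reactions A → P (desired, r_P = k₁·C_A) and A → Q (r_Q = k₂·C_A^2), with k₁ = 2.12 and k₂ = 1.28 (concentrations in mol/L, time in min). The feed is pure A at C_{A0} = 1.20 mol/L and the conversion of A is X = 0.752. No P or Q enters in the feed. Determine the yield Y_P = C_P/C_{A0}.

0.637

Exit C_A = C_{A0}(1−X) = 1.20×0.248 = 0.2976 mol/L.
In a CSTR the entire volume is at exit conditions, so r_P = 2.12×0.2976 = 0.6309 and r_Q = 1.28×0.2976^2 = 0.1134.
Fraction of consumed A going to P: r_P/(r_P+r_Q) = 0.8477.
C_P = 0.8477·C_{A0}·X = 0.8477×1.20×0.752 = 0.765 mol/L; Y_P = C_P/C_{A0} = 0.637.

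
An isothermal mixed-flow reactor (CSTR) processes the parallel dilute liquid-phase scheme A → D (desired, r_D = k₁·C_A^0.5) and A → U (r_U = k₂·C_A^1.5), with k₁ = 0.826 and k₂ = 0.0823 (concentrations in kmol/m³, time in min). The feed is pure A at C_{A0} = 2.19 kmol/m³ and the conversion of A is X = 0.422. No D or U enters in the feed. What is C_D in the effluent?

Exit C_A = C_{A0}(1−X) = 2.19×0.578 = 1.266 kmol/m³.
Rates in a CSTR are evaluated at the outlet concentration: r_D = 0.826×1.266^0.5 = 0.9293, r_U = 0.0823×1.266^1.5 = 0.1172.
Fraction of consumed A going to D: r_D/(r_D+r_U) = 0.8880.
C_D = 0.8880·C_{A0}·X = 0.8880×2.19×0.422 = 0.821 kmol/m³.

0.821 kmol/m³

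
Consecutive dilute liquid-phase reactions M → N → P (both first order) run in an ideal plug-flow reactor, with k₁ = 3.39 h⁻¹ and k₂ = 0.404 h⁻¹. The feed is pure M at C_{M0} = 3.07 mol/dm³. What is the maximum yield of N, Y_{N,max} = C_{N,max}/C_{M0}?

0.750

At the optimum, C_{N,max}/C_{M0} = (k₁/k₂)^[k₂/(k₂−k₁)].
= (3.39/0.404)^(0.404/(0.404−3.39)) = (8.391)^(-0.1353) = 0.7499.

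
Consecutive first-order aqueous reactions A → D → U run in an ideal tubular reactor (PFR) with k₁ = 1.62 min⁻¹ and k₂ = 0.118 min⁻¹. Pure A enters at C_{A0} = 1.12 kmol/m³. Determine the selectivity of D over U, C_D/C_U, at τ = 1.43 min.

8.33

For first-order series with pure A initially, C_D(τ) = k₁C_{A0}/(k₂−k₁)·(e^(−k₁τ) − e^(−k₂τ)).
e^(−k₁τ) = e^(−1.62×1.43) = e^(−2.317) = 0.09861; e^(−k₂τ) = e^(−0.1687) = 0.8447.
C_D = 1.62×1.12/(0.118−1.62) × (0.09861−0.8447) = (-1.208)×(-0.7461) = 0.9013 kmol/m³.
C_A = C_{A0}e^(−k₁τ) = 0.1104 kmol/m³, so C_U = C_{A0}−C_A−C_D = 0.1083 kmol/m³; C_D/C_U = 8.33.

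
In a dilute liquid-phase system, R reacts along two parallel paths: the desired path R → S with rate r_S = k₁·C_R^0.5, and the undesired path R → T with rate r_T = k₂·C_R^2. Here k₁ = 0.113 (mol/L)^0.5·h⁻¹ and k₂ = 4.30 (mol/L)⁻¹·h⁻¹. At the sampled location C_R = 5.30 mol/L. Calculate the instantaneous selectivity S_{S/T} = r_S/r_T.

S_{S/T} = r_S/r_T = (k₁·C_R^0.5)/(k₂·C_R^2) = (k₁/k₂)·C_R^-1.5.
= (0.113×5.300^0.5) / (4.30×5.300^2) = 0.2601/120.8 = 0.00215.

0.00215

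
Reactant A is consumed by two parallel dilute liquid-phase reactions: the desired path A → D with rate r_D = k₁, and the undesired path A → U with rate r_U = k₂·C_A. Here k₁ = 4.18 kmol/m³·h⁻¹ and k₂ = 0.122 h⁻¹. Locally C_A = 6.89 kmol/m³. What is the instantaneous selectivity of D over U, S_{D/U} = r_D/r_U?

4.97

S_{D/U} = r_D/r_U = (k₁)/(k₂·C_A) = (k₁/k₂)·C_A⁻¹.
= (4.18) / (0.122×6.890) = 4.180/0.8406 = 4.97.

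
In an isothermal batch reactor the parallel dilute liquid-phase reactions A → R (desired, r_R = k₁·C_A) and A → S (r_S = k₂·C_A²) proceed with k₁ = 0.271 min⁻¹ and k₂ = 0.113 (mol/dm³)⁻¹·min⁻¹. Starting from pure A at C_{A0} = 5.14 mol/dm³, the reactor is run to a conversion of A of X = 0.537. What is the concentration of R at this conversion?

1.09 mol/dm³

C_A = C_{A0}(1−X) = 2.380 mol/dm³.
Along a PFR/batch, dC_R/dC_A = −r_R/(r_R+r_S) = −k₁/(k₁+k₂·C_A).
Integrating from C_{A0} to C_A: C_R = (0.271/0.113)·ln[(0.271+0.113·5.14)/(0.271+0.113·2.38)] = 2.398·ln(0.8518/0.5399) = 1.093 mol/dm³.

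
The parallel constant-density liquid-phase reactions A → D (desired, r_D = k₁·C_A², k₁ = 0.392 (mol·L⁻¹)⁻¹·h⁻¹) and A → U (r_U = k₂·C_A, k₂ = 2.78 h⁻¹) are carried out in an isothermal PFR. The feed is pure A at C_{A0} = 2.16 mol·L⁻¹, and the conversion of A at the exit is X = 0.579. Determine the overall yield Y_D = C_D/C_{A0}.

0.102

C_A = C_{A0}(1−X) = 0.9094 mol·L⁻¹.
Along a PFR/batch, dC_U/dC_A = −r_U/(r_D+r_U) = −k₂/(k₂+k₁·C_A).
Integrating from C_{A0} to C_A: C_U = (2.78/0.392)·ln[(2.78+0.392·2.16)/(2.78+0.392·0.909)] = 7.092·ln(3.627/3.136) = 1.030 mol·L⁻¹.
Then C_D = (C_{A0}−C_A) − C_U = 1.251 − 1.030 = 0.2207 mol·L⁻¹.
Y_D = C_D/C_{A0} = 0.2207/2.16 = 0.102.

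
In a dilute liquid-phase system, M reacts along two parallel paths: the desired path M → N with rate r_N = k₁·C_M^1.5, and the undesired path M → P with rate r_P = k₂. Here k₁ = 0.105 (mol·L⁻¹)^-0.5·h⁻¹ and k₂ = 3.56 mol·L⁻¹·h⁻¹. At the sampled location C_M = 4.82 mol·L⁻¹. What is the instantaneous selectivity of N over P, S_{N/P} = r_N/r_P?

0.312

S_{N/P} = r_N/r_P = (k₁·C_M^1.5)/(k₂) = (k₁/k₂)·C_M^1.5.
= (0.105×4.820^1.5) / (3.56) = 1.111/3.560 = 0.312.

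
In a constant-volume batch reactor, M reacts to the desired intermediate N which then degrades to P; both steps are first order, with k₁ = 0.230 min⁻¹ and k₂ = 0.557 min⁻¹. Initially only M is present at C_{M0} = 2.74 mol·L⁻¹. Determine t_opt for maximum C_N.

2.70 min

For first-order series the maximum of C_N occurs at t_opt = ln(k₂/k₁)/(k₂−k₁).
= ln(0.557/0.230)/(0.557−0.230) = ln(2.422)/0.3270 = 0.8845/0.3270 = 2.70 min.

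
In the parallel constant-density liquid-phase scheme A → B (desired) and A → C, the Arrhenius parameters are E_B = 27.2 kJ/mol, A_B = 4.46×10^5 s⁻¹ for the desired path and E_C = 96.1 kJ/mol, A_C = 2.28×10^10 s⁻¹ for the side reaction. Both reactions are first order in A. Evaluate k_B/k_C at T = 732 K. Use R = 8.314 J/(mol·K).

1.62

With equal orders, S_{B/C} = k_B/k_C = (A_B/A_C)·exp[(E_C−E_B)/(RT)].
(E_C−E_B)/(RT) = (96.1−27.2)×10³/(8.314×732) = 68900/6086 = 11.32.
k_B/k_C = (4.46×10^5/2.28×10^10)·exp(11.32) = 1.956×10^-5 × 82566 = 1.62.
Since E_B < E_C, lowering the temperature improves selectivity toward B.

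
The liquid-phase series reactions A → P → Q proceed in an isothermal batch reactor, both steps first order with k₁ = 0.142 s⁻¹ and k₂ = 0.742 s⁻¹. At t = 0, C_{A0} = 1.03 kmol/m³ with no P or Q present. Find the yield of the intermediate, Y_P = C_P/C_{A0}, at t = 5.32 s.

0.107

The intermediate concentration in a first-order A→B→C sequence is C_P = k₁C_{A0}(e^(−k₁t) − e^(−k₂t))/(k₂−k₁).
e^(−k₁t) = e^(−0.142×5.32) = e^(−0.7554) = 0.4698; e^(−k₂t) = e^(−3.947) = 0.01930.
C_P = 0.142×1.03/(0.742−0.142) × (0.4698−0.01930) = 0.2438×0.4505 = 0.1098 kmol/m³.
Y_P = C_P/C_{A0} = 0.1098/1.03 = 0.107.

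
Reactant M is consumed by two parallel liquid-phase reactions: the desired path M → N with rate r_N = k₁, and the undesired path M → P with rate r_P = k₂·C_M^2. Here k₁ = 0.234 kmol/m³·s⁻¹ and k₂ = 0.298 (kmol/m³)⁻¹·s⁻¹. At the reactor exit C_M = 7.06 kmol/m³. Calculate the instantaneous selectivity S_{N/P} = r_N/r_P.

S_{N/P} = r_N/r_P = (k₁)/(k₂·C_M^2) = (k₁/k₂)·C_M^-2.
= (0.234) / (0.298×7.060^2) = 0.2340/14.85 = 0.0158.
The undesired path is higher order in M, so low C_M (CSTR or dilute feed) favours N.

0.0158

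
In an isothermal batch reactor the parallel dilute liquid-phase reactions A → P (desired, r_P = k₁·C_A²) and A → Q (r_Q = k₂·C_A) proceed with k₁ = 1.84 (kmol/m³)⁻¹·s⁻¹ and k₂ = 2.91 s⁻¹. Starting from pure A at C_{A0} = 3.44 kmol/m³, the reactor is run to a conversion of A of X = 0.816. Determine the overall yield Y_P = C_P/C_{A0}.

C_A = C_{A0}(1−X) = 0.6330 kmol/m³.
Along a PFR/batch, dC_Q/dC_A = −r_Q/(r_P+r_Q) = −k₂/(k₂+k₁·C_A).
Integrating from C_{A0} to C_A: C_Q = (2.91/1.84)·ln[(2.91+1.84·3.44)/(2.91+1.84·0.633)] = 1.582·ln(9.240/4.075) = 1.295 kmol/m³.
Then C_P = (C_{A0}−C_A) − C_Q = 2.807 − 1.295 = 1.512 kmol/m³.
Y_P = C_P/C_{A0} = 1.512/3.44 = 0.440.

0.440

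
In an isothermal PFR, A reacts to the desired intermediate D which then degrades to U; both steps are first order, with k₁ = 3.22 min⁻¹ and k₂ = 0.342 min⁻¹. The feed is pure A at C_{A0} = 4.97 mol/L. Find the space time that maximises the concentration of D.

0.779 min

The intermediate peaks when r₁ = r₂, i.e. k₁e^(−k₁τ) = k₂e^(−k₂τ), giving τ_opt = ln(k₂/k₁)/(k₂−k₁).
= ln(0.342/3.22)/(0.342−3.22) = ln(0.1062)/-2.878 = -2.242/-2.878 = 0.779 min.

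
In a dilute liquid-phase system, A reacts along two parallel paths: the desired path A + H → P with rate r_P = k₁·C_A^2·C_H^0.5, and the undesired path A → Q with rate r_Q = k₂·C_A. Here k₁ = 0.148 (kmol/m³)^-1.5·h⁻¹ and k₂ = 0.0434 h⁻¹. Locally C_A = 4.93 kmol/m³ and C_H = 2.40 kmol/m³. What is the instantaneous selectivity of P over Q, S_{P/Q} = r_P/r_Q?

S_{P/Q} = r_P/r_Q = (k₁·C_A^2·C_H^0.5)/(k₂·C_A) = (k₁/k₂)·C_A·C_H^0.5.
= (0.148×4.930^2×2.400^0.5) / (0.0434×4.930) = 5.573/0.2140 = 26.0.
Since the desired path is higher order in A, keeping C_A high (PFR or concentrated feed) favours P.

26.0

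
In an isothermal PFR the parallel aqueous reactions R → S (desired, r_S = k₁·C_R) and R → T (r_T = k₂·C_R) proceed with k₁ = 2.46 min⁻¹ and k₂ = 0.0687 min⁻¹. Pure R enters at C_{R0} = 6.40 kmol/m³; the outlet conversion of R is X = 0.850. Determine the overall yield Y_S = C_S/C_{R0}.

C_R = C_{R0}(1−X) = 0.9600 kmol/m³.
Both paths are first order in R, so the instantaneous fraction to S is constant: dC_S/d(−C_R) = k₁/(k₁+k₂) = 0.9728.
C_S = 0.9728·(C_{R0}−C_R) = 0.9728×5.440 = 5.29 kmol/m³.
Y_S = C_S/C_{R0} = 5.292/6.40 = 0.827.

0.827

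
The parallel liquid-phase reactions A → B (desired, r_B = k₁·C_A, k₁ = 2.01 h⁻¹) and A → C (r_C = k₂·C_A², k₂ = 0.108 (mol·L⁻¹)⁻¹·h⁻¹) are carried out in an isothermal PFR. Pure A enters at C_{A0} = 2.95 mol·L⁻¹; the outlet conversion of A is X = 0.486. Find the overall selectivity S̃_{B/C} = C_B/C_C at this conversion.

C_A = C_{A0}(1−X) = 1.516 mol·L⁻¹.
Along a PFR/batch, dC_B/dC_A = −r_B/(r_B+r_C) = −k₁/(k₁+k₂·C_A).
Integrating from C_{A0} to C_A: C_B = (2.01/0.108)·ln[(2.01+0.108·2.95)/(2.01+0.108·1.52)] = 18.61·ln(2.329/2.174) = 1.281 mol·L⁻¹.
C_C = (C_{A0}−C_A)−C_B = 0.1531 mol·L⁻¹; S̃_{B/C} = 1.281/0.1531 = 8.36.

8.36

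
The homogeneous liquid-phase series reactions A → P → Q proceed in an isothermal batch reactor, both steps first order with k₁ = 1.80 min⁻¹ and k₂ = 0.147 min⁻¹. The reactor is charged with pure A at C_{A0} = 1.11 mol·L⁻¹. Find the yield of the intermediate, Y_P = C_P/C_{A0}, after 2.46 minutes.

The intermediate concentration in a first-order A→B→C sequence is C_P = k₁C_{A0}(e^(−k₁t) − e^(−k₂t))/(k₂−k₁).
e^(−k₁t) = e^(−1.80×2.46) = e^(−4.428) = 0.01194; e^(−k₂t) = e^(−0.3616) = 0.6965.
C_P = 1.80×1.11/(0.147−1.80) × (0.01194−0.6965) = (-1.209)×(-0.6846) = 0.8275 mol·L⁻¹.
Y_P = C_P/C_{A0} = 0.8275/1.11 = 0.745.

0.745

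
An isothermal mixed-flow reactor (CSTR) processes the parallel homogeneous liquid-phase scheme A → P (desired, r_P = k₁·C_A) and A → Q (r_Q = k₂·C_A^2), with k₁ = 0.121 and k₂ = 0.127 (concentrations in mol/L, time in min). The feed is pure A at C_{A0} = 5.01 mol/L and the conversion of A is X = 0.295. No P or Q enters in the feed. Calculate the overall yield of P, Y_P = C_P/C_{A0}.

Exit C_A = C_{A0}(1−X) = 5.01×0.705 = 3.532 mol/L.
Rates in a CSTR are evaluated at the outlet concentration: r_P = 0.121×3.532 = 0.4274, r_Q = 0.127×3.532^2 = 1.584.
Fraction of consumed A going to P: r_P/(r_P+r_Q) = 0.2124.
C_P = 0.2124·C_{A0}·X = 0.2124×5.01×0.295 = 0.314 mol/L; Y_P = C_P/C_{A0} = 0.0627.

0.0627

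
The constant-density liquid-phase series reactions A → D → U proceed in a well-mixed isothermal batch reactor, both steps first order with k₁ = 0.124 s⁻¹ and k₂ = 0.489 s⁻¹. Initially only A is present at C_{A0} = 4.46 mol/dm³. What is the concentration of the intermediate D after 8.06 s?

0.528 mol/dm³

The intermediate concentration in a first-order A→B→C sequence is C_D = k₁C_{A0}(e^(−k₁t) − e^(−k₂t))/(k₂−k₁).
e^(−k₁t) = e^(−0.124×8.06) = e^(−0.9994) = 0.3681; e^(−k₂t) = e^(−3.941) = 0.01942.
C_D = 0.124×4.46/(0.489−0.124) × (0.3681−0.01942) = 1.515×0.3487 = 0.5283 mol/dm³.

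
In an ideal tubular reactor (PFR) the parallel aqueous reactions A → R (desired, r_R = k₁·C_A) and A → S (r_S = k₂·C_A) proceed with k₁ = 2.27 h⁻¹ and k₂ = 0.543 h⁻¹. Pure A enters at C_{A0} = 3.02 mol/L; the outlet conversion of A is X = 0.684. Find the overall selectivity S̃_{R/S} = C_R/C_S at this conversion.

C_A = C_{A0}(1−X) = 0.9543 mol/L.
Both paths are first order in A, so the instantaneous fraction to R is constant: dC_R/d(−C_A) = k₁/(k₁+k₂) = 0.8070.
C_R = 0.8070·(C_{A0}−C_A) = 0.8070×2.066 = 1.67 mol/L.
C_S = (C_{A0}−C_A)−C_R = 0.3987 mol/L; S̃_{R/S} = 1.667/0.3987 = 4.18.

4.18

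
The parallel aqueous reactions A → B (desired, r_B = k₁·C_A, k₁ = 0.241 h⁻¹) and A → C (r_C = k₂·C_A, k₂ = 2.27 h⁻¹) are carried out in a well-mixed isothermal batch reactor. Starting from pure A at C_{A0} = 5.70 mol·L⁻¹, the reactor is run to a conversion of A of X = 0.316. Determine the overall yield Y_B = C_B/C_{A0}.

C_A = C_{A0}(1−X) = 3.899 mol·L⁻¹.
Both paths are first order in A, so the instantaneous fraction to B is constant: dC_B/d(−C_A) = k₁/(k₁+k₂) = 0.09598.
C_B = 0.09598·(C_{A0}−C_A) = 0.09598×1.801 = 0.173 mol·L⁻¹.
Y_B = C_B/C_{A0} = 0.1729/5.70 = 0.0303.

0.0303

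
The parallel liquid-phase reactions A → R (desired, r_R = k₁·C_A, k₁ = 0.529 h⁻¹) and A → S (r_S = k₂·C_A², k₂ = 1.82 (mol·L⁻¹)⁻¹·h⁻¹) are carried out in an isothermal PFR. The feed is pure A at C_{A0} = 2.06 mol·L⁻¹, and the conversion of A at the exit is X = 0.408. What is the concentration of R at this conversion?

C_A = C_{A0}(1−X) = 1.220 mol·L⁻¹.
Along a PFR/batch, dC_R/dC_A = −r_R/(r_R+r_S) = −k₁/(k₁+k₂·C_A).
Integrating from C_{A0} to C_A: C_R = (0.529/1.82)·ln[(0.529+1.82·2.06)/(0.529+1.82·1.22)] = 0.2907·ln(4.278/2.749) = 0.1286 mol·L⁻¹.

0.129 mol·L⁻¹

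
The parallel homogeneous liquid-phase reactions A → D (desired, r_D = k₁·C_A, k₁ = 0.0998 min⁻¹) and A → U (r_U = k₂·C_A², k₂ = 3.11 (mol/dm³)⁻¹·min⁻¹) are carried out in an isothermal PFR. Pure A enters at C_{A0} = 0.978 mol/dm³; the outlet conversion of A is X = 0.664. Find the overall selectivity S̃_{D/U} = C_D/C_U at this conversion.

0.0536

C_A = C_{A0}(1−X) = 0.3286 mol/dm³.
Along a PFR/batch, dC_D/dC_A = −r_D/(r_D+r_U) = −k₁/(k₁+k₂·C_A).
Integrating from C_{A0} to C_A: C_D = (0.0998/3.11)·ln[(0.0998+3.11·0.978)/(0.0998+3.11·0.329)] = 0.03209·ln(3.141/1.122) = 0.03304 mol/dm³.
C_U = (C_{A0}−C_A)−C_D = 0.6163 mol/dm³; S̃_{D/U} = 0.03304/0.6163 = 0.0536.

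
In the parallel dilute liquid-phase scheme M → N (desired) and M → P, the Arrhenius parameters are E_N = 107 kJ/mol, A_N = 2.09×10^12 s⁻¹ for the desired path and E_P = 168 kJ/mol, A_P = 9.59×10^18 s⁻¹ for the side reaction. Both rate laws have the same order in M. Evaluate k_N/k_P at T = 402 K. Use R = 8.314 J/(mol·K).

k_N/k_P = (A_N/A_P)·exp[−(E_N−E_P)/(RT)] = (A_N/A_P)·exp[(E_P−E_N)/(RT)].
(E_P−E_N)/(RT) = (168−107)×10³/(8.314×402) = 61000/3342 = 18.25.
k_N/k_P = (2.09×10^12/9.59×10^18)·exp(18.25) = 2.179×10^-7 × 8.442×10^7 = 18.4.
Since E_N < E_P, lowering the temperature improves selectivity toward N.

18.4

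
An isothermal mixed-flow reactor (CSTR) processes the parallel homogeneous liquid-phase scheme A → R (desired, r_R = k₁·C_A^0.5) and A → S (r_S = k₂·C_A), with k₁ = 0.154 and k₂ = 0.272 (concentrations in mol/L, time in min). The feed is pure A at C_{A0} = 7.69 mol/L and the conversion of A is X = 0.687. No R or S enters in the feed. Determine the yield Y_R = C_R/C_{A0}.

Exit C_A = C_{A0}(1−X) = 7.69×0.313 = 2.407 mol/L.
Rates in a CSTR are evaluated at the outlet concentration: r_R = 0.154×2.407^0.5 = 0.2389, r_S = 0.272×2.407 = 0.6547.
Fraction of consumed A going to R: r_R/(r_R+r_S) = 0.2674.
C_R = 0.2674·C_{A0}·X = 0.2674×7.69×0.687 = 1.41 mol/L; Y_R = C_R/C_{A0} = 0.184.

0.184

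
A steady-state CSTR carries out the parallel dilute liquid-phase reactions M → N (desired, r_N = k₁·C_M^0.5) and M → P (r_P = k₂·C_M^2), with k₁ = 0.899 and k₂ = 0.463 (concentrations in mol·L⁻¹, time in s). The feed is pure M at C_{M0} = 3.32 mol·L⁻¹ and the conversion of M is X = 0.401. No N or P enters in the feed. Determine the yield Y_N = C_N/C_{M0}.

Exit C_M = C_{M0}(1−X) = 3.32×0.599 = 1.989 mol·L⁻¹.
A CSTR operates uniformly at the exit composition, giving r_N = 1.268 and r_P = 1.831 (each k·C_M^n at C_M = 1.989).
Fraction of consumed M going to N: r_N/(r_N+r_P) = 0.4091.
C_N = 0.4091·C_{M0}·X = 0.4091×3.32×0.401 = 0.545 mol·L⁻¹; Y_N = C_N/C_{M0} = 0.164.

0.164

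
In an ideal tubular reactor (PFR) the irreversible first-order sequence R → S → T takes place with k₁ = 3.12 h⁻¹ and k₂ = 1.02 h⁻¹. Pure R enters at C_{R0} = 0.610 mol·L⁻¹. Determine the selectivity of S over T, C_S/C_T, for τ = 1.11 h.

0.806

The intermediate concentration in a first-order A→B→C sequence is C_S = k₁C_{R0}(e^(−k₁τ) − e^(−k₂τ))/(k₂−k₁).
e^(−k₁τ) = e^(−3.12×1.11) = e^(−3.463) = 0.03133; e^(−k₂τ) = e^(−1.132) = 0.3223.
C_S = 3.12×0.610/(1.02−3.12) × (0.03133−0.3223) = (-0.9063)×(-0.2910) = 0.2637 mol·L⁻¹.
C_R = C_{R0}e^(−k₁τ) = 0.01911 mol·L⁻¹, so C_T = C_{R0}−C_R−C_S = 0.3272 mol·L⁻¹; C_S/C_T = 0.806.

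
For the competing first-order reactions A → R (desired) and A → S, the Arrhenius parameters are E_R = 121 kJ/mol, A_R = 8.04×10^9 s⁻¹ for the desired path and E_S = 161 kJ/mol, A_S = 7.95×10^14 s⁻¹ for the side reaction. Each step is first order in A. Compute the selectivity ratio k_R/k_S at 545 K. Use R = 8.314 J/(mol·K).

0.0690

Since both paths have the same order in A, the concentration cancels and S_{R/S} = k_R/k_S = (A_R/A_S)·exp[(E_S−E_R)/(RT)].
(E_S−E_R)/(RT) = (161−121)×10³/(8.314×545) = 40000/4531 = 8.828.
k_R/k_S = (8.04×10^9/7.95×10^14)·exp(8.828) = 1.011×10^-5 × 6821 = 0.0690.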